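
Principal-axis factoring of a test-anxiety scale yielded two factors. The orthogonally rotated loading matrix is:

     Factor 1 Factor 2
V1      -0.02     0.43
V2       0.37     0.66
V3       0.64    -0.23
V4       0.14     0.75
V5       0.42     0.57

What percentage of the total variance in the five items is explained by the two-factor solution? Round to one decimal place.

46.1%

Communalities: 0.1853, 0.5725, 0.4625, 0.5821, 0.5013; Σh² = 2.3037.
Total variance with 5 standardized items is 5, so the solution explains 2.3037/5 = 0.4607 = 46.07%.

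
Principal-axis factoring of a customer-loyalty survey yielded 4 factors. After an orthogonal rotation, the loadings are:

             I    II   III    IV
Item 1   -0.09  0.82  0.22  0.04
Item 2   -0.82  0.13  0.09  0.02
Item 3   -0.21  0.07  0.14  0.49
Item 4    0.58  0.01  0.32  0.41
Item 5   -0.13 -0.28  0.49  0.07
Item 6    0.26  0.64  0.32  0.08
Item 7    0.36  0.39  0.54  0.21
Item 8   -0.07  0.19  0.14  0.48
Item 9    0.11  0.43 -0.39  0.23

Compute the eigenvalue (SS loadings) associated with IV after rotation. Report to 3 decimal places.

0.749

SS loadings for IV = 0.04² + 0.02² + 0.49² + 0.41² + 0.07² + 0.08² + 0.21² + 0.48² + 0.23² = 0.0016 + 0.0004 + 0.2401 + 0.1681 + 0.0049 + 0.0064 + 0.0441 + 0.2304 + 0.0529 = 0.7489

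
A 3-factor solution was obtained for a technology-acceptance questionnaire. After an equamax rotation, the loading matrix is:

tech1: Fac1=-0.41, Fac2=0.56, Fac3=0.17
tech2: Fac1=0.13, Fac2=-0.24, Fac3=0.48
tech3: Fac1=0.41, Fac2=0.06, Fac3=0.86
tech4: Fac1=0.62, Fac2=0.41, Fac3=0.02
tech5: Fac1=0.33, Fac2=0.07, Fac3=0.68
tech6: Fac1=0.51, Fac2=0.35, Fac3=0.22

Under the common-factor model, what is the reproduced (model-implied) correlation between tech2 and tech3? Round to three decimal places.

r̂ = Σ λ_i·λ_j across factors = (0.13)(0.41) + (-0.24)(0.06) + (0.48)(0.86)
  = +0.0533 -0.0144 +0.4128 = 0.4517

0.452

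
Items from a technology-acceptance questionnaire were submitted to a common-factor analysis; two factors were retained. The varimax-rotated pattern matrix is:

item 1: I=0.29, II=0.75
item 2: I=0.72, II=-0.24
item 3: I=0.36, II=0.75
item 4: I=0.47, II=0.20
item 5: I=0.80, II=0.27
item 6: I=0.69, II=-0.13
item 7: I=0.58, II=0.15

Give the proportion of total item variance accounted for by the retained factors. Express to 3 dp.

0.534

Communalities: 0.6466, 0.5760, 0.6921, 0.2609, 0.7129, 0.4930, 0.3589; Σh² = 3.7404.
Total variance with 7 standardized items is 7, so the solution explains 3.7404/7 = 0.5343.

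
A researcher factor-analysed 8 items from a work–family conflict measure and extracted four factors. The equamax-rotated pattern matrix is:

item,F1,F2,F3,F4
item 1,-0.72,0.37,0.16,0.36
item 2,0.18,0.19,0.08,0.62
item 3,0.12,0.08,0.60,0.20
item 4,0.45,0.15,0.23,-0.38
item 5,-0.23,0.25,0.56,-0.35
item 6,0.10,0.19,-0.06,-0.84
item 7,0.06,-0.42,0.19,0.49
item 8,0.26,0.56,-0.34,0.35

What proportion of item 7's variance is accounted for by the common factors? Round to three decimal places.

h² = 0.06² + (-0.42)² + 0.19² + 0.49² = 0.0036 + 0.1764 + 0.0361 + 0.2401 = 0.4562

0.456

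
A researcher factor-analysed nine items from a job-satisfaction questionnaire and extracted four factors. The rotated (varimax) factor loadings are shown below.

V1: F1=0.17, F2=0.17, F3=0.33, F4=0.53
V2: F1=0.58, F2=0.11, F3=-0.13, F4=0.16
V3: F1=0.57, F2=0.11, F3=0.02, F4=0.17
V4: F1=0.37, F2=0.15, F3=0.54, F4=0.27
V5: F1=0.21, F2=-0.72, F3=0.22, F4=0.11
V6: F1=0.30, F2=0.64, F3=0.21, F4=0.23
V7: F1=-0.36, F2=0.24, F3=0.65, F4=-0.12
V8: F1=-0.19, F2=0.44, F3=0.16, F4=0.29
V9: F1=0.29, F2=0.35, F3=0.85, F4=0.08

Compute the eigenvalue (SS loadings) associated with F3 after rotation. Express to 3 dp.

SS loadings for F3 = 0.33² + (-0.13)² + 0.02² + 0.54² + 0.22² + 0.21² + 0.65² + 0.16² + 0.85² = 0.1089 + 0.0169 + 0.0004 + 0.2916 + 0.0484 + 0.0441 + 0.4225 + 0.0256 + 0.7225 = 1.6809

1.681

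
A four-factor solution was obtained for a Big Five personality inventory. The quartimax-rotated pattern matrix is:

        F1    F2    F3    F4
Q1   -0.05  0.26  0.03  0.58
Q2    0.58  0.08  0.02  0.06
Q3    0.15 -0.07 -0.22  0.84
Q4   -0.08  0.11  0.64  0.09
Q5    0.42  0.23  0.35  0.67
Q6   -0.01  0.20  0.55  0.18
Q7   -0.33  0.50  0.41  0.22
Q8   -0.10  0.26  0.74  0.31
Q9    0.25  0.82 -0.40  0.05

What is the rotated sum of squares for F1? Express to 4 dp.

SS loadings for F1 = (-0.05)² + 0.58² + 0.15² + (-0.08)² + 0.42² + (-0.01)² + (-0.33)² + (-0.10)² + 0.25² = 0.0025 + 0.3364 + 0.0225 + 0.0064 + 0.1764 + 0.0001 + 0.1089 + 0.0100 + 0.0625 = 0.7257

0.7257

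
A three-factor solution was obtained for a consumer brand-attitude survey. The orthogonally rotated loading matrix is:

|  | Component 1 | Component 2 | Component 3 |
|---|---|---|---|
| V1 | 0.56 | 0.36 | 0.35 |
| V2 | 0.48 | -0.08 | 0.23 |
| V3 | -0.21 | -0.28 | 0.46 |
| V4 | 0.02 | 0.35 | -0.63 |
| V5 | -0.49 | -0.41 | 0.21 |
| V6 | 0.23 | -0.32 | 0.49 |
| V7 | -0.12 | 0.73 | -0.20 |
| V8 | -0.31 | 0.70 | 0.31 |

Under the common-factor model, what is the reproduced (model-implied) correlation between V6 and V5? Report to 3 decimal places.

r̂ = Σ λ_i·λ_j across factors = (0.23)(-0.49) + (-0.32)(-0.41) + (0.49)(0.21)
  = -0.1127 +0.1312 +0.1029 = 0.1214

0.121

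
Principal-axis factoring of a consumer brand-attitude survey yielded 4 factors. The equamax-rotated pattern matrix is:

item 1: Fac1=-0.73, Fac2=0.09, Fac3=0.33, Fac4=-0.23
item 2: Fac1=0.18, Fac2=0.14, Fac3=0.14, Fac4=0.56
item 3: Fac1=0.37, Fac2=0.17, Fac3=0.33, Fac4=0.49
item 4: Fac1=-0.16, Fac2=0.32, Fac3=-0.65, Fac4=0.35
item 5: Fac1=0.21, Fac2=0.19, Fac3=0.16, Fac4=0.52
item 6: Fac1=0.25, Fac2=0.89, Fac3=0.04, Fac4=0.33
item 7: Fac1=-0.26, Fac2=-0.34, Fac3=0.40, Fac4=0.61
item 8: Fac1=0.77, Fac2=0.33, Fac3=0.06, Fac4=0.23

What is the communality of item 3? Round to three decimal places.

h² = 0.37² + 0.17² + 0.33² + 0.49² = 0.1369 + 0.0289 + 0.1089 + 0.2401 = 0.5148

0.515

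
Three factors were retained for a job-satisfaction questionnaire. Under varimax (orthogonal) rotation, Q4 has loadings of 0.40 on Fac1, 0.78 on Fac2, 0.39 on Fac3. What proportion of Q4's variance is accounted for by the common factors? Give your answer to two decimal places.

h² = 0.40² + 0.78² + 0.39² = 0.1600 + 0.6084 + 0.1521 = 0.9205

0.92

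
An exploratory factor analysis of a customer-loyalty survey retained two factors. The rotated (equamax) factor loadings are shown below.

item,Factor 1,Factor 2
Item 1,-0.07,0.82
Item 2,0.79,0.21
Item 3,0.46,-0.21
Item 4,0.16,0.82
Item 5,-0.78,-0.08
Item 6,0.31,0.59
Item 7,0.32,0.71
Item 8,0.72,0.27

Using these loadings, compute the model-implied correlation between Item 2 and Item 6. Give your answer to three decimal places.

0.369

r̂ = Σ λ_i·λ_j across factors = (0.79)(0.31) + (0.21)(0.59)
  = +0.2449 +0.1239 = 0.3688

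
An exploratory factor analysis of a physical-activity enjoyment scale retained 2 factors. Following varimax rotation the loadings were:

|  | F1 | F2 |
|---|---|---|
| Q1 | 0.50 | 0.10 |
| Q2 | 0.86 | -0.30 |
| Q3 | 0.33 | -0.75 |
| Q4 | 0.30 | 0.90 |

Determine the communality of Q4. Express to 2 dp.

0.90

h² = 0.30² + 0.90² = 0.0900 + 0.8100 = 0.9000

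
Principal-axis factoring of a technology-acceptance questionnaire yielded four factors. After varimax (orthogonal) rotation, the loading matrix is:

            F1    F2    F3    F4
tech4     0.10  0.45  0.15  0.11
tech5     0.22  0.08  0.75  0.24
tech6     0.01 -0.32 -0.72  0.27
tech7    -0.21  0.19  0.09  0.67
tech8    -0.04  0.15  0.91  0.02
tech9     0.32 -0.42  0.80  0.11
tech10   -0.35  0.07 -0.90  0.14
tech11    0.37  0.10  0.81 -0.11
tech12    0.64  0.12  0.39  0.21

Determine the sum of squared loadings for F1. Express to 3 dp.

SS loadings for F1 = 0.10² + 0.22² + 0.01² + (-0.21)² + (-0.04)² + 0.32² + (-0.35)² + 0.37² + 0.64² = 0.0100 + 0.0484 + 0.0001 + 0.0441 + 0.0016 + 0.1024 + 0.1225 + 0.1369 + 0.4096 = 0.8756

0.876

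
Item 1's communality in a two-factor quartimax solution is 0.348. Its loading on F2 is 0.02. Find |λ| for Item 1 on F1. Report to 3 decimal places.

0.590

Under orthogonal rotation h² = Σλ², so λ_F1² = h² − (0.0004) = 0.348 − 0.0004 = 0.3476.
|λ| = √0.3476 = 0.5896.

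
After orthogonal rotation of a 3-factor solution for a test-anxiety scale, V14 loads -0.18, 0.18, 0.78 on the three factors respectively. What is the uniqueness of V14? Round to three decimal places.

0.327

h² = (-0.18)² + 0.18² + 0.78² = 0.0324 + 0.0324 + 0.6084 = 0.6732
Uniqueness u² = 1 − h² = 1 − 0.6732 = 0.3268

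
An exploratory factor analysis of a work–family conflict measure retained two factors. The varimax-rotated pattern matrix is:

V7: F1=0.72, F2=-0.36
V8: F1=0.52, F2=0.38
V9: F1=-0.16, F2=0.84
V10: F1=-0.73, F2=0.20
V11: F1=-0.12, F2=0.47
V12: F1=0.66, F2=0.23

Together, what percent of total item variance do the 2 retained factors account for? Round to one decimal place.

Communalities: 0.6480, 0.4148, 0.7312, 0.5729, 0.2353, 0.4885; Σh² = 3.0907.
Total variance with 6 standardized items is 6, so the solution explains 3.0907/6 = 0.5151 = 51.51%.

51.5%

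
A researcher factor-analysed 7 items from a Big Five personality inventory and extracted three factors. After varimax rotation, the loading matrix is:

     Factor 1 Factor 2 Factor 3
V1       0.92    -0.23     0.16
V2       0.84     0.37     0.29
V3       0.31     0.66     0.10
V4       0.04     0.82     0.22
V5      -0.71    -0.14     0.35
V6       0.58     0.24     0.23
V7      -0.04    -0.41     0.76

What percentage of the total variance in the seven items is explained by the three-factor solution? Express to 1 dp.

70.8%

Communalities: 0.9249, 0.9266, 0.5417, 0.7224, 0.6462, 0.4469, 0.7473; Σh² = 4.9560.
Total variance with 7 standardized items is 7, so the solution explains 4.9560/7 = 0.7080 = 70.80%.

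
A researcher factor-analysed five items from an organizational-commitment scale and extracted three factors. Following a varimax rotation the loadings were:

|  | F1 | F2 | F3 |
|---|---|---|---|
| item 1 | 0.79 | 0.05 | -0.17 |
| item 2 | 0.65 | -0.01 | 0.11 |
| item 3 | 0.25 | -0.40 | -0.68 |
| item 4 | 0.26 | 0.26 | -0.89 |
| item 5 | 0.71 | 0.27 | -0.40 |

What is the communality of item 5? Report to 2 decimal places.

0.74

h² = 0.71² + 0.27² + (-0.40)² = 0.5041 + 0.0729 + 0.1600 = 0.7370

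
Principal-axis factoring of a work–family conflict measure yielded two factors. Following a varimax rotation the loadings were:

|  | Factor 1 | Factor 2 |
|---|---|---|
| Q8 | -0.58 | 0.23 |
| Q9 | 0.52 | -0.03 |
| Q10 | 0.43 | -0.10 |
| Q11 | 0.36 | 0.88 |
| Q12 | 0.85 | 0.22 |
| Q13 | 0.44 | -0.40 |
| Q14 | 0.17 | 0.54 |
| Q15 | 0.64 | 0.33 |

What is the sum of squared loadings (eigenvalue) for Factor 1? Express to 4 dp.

SS loadings for Factor 1 = (-0.58)² + 0.52² + 0.43² + 0.36² + 0.85² + 0.44² + 0.17² + 0.64² = 0.3364 + 0.2704 + 0.1849 + 0.1296 + 0.7225 + 0.1936 + 0.0289 + 0.4096 = 2.2759

2.2759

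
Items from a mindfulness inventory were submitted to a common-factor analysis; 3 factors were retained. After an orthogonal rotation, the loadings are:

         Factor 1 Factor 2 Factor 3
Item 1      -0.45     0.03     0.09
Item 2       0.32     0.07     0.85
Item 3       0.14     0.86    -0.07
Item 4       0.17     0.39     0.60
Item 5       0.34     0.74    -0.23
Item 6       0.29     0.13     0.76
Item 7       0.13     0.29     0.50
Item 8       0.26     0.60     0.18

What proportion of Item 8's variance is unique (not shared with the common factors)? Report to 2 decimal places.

h² = 0.26² + 0.60² + 0.18² = 0.0676 + 0.3600 + 0.0324 = 0.4600
Uniqueness u² = 1 − h² = 1 − 0.4600 = 0.5400

0.54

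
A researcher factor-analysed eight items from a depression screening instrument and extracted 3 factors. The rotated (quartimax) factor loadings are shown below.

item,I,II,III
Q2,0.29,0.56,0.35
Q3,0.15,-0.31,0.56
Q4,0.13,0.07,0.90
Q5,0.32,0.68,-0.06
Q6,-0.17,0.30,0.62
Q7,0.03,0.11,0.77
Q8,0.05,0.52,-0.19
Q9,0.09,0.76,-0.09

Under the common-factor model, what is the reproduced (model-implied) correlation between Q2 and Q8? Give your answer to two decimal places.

r̂ = Σ λ_i·λ_j across factors = (0.29)(0.05) + (0.56)(0.52) + (0.35)(-0.19)
  = +0.0145 +0.2912 -0.0665 = 0.2392

0.24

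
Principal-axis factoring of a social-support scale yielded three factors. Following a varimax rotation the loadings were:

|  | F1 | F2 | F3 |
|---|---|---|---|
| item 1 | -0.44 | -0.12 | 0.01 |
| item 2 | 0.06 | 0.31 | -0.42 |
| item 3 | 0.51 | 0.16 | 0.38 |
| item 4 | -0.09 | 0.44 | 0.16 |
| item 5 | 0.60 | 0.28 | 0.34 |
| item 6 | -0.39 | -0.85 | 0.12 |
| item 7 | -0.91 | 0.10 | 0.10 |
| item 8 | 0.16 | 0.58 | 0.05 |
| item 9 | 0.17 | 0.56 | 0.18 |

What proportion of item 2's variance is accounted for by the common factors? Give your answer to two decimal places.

0.28

h² = 0.06² + 0.31² + (-0.42)² = 0.0036 + 0.0961 + 0.1764 = 0.2761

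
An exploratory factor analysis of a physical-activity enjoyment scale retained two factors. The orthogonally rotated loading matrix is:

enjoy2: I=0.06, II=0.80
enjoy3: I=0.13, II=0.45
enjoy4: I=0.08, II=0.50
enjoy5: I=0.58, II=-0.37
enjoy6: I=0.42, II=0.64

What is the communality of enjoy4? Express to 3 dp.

0.256

h² = 0.08² + 0.50² = 0.0064 + 0.2500 = 0.2564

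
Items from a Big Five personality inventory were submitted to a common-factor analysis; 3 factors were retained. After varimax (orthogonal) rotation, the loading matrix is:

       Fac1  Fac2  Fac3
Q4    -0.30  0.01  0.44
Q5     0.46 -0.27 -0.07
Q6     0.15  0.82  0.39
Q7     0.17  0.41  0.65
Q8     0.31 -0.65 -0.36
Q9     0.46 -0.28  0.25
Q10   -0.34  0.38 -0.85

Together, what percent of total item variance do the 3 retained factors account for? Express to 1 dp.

Communalities: 0.2837, 0.2894, 0.8470, 0.6195, 0.6482, 0.3525, 0.9825; Σh² = 4.0228.
Total variance with 7 standardized items is 7, so the solution explains 4.0228/7 = 0.5747 = 57.47%.

57.5%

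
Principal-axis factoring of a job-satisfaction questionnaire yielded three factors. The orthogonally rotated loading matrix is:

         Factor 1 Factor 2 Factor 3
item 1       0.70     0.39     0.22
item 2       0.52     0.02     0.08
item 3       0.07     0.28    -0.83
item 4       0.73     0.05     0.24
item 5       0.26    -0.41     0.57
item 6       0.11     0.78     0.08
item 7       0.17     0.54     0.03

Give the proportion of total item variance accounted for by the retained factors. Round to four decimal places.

0.5488

SS loadings by factor: 1.4068, 1.3015, 1.1335; total = 3.8418.
Total variance with 7 standardized items is 7, so the solution explains 3.8418/7 = 0.5488.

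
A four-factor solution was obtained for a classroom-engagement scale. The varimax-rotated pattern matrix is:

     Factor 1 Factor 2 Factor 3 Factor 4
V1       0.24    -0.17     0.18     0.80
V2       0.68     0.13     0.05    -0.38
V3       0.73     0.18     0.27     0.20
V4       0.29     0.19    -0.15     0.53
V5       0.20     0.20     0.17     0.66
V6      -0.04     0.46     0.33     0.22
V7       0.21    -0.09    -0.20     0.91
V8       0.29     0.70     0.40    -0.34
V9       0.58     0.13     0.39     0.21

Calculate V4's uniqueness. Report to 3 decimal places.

h² = 0.29² + 0.19² + (-0.15)² + 0.53² = 0.0841 + 0.0361 + 0.0225 + 0.2809 = 0.4236
Uniqueness u² = 1 − h² = 1 − 0.4236 = 0.5764

0.576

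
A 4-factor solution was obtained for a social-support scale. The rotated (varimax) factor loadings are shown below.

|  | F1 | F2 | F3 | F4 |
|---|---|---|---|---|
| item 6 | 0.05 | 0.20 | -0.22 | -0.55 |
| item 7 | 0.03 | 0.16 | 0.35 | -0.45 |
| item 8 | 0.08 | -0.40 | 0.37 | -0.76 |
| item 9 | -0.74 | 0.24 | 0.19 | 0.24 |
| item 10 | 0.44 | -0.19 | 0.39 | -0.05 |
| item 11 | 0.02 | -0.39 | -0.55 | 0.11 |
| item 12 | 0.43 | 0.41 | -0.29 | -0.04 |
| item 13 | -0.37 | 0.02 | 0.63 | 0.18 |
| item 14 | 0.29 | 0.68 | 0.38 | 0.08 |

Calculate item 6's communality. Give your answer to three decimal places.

h² = 0.05² + 0.20² + (-0.22)² + (-0.55)² = 0.0025 + 0.0400 + 0.0484 + 0.3025 = 0.3934

0.393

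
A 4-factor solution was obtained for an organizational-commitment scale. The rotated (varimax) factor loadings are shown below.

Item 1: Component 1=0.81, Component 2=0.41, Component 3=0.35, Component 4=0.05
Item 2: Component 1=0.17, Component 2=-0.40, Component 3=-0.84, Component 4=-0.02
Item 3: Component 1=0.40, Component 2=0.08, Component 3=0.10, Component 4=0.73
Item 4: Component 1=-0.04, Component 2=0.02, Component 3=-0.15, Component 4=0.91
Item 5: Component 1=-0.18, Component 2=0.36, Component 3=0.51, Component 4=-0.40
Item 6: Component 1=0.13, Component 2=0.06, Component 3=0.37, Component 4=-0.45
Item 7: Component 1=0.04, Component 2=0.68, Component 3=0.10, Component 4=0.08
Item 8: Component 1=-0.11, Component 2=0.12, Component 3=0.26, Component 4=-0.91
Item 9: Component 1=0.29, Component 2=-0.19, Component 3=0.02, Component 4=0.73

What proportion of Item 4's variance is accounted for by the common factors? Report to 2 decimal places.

0.85

h² = (-0.04)² + 0.02² + (-0.15)² + 0.91² = 0.0016 + 0.0004 + 0.0225 + 0.8281 = 0.8526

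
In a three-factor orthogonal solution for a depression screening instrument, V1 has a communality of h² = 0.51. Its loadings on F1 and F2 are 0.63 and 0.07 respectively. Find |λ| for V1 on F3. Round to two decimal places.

0.33

Under orthogonal rotation h² = Σλ², so λ_F3² = h² − (0.4018) = 0.51 − 0.4018 = 0.1082.
|λ| = √0.1082 = 0.3289.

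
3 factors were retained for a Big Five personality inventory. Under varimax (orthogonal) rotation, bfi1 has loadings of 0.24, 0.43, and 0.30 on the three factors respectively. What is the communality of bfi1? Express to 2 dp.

h² = 0.24² + 0.43² + 0.30² = 0.0576 + 0.1849 + 0.0900 = 0.3325

0.33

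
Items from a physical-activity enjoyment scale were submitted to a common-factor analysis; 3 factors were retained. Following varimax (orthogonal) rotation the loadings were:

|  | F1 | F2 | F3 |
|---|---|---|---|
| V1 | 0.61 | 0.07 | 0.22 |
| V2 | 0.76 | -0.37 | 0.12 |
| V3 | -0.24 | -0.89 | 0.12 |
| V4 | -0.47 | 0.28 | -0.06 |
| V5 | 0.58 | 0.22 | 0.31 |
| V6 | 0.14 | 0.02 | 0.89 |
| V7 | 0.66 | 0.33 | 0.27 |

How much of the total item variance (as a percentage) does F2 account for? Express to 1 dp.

16.7%

SS loadings for F2 = 0.07² + (-0.37)² + (-0.89)² + 0.28² + 0.22² + 0.02² + 0.33² = 1.1700
With 7 standardized items, total variance = 7. Proportion = 1.1700/7 = 0.1671 → 16.71%.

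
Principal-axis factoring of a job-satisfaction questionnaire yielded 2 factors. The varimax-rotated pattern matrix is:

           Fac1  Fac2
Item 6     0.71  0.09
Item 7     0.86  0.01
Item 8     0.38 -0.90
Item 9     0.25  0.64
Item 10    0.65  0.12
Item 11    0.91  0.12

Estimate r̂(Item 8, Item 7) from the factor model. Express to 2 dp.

r̂ = Σ λ_i·λ_j across factors = (0.38)(0.86) + (-0.90)(0.01)
  = +0.3268 -0.0090 = 0.3178

0.32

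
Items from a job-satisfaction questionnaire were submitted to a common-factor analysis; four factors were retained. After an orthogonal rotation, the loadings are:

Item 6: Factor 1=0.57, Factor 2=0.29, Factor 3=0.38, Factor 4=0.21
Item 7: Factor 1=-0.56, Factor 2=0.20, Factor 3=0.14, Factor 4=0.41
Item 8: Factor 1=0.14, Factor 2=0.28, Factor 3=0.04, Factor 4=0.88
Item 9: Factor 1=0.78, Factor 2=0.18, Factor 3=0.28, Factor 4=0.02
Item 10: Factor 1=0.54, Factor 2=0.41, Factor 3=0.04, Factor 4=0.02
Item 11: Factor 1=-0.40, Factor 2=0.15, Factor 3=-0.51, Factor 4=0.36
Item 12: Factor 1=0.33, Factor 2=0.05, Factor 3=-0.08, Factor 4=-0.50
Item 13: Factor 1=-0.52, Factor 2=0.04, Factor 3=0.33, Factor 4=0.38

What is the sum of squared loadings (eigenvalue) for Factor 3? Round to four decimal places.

SS loadings for Factor 3 = 0.38² + 0.14² + 0.04² + 0.28² + 0.04² + (-0.51)² + (-0.08)² + 0.33² = 0.1444 + 0.0196 + 0.0016 + 0.0784 + 0.0016 + 0.2601 + 0.0064 + 0.1089 = 0.6210

0.6210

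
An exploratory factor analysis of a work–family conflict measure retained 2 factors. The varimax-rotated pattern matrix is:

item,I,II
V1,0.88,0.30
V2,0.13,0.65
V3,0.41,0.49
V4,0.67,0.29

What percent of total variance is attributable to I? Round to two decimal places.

35.21%

SS loadings for I = 0.88² + 0.13² + 0.41² + 0.67² = 1.4083
With 4 standardized items, total variance = 4. Proportion = 1.4083/4 = 0.3521 → 35.21%.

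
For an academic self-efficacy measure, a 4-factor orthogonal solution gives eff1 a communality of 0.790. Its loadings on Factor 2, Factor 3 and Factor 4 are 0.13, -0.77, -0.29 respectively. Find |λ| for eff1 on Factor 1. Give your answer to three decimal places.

Under orthogonal rotation h² = Σλ², so λ_Factor 1² = h² − (0.6939) = 0.790 − 0.6939 = 0.0961.
|λ| = √0.0961 = 0.3100.

0.310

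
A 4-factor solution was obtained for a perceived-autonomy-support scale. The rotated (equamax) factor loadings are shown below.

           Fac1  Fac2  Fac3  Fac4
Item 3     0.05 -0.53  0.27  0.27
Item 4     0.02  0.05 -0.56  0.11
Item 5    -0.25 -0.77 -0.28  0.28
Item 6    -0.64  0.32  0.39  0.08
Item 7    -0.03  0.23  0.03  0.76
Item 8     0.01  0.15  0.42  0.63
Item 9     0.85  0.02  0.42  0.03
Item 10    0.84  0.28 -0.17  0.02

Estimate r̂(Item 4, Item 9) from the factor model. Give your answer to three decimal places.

-0.214

r̂ = Σ λ_i·λ_j across factors = (0.02)(0.85) + (0.05)(0.02) + (-0.56)(0.42) + (0.11)(0.03)
  = +0.0170 +0.0010 -0.2352 +0.0033 = -0.2139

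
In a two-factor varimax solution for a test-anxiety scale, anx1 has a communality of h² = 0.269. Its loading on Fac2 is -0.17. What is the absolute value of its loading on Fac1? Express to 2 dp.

Under orthogonal rotation h² = Σλ², so λ_Fac1² = h² − (0.0289) = 0.269 − 0.0289 = 0.2401.
|λ| = √0.2401 = 0.4900.

0.49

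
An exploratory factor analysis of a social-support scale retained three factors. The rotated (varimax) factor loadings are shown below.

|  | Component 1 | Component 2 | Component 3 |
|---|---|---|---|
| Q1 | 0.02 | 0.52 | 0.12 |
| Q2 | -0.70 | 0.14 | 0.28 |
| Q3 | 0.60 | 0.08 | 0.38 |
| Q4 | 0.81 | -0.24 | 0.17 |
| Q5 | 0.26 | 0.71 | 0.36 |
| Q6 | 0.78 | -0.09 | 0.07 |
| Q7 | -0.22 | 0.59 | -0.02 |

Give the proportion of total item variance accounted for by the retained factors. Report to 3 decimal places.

0.549

SS loadings by factor: 2.2309, 1.2143, 0.4010; total = 3.8462.
Total variance with 7 standardized items is 7, so the solution explains 3.8462/7 = 0.5495.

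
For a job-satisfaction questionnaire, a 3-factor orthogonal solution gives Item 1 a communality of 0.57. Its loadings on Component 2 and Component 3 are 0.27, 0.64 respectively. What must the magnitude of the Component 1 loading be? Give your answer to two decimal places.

Under orthogonal rotation h² = Σλ², so λ_Component 1² = h² − (0.4825) = 0.57 − 0.4825 = 0.0875.
|λ| = √0.0875 = 0.2958.

0.30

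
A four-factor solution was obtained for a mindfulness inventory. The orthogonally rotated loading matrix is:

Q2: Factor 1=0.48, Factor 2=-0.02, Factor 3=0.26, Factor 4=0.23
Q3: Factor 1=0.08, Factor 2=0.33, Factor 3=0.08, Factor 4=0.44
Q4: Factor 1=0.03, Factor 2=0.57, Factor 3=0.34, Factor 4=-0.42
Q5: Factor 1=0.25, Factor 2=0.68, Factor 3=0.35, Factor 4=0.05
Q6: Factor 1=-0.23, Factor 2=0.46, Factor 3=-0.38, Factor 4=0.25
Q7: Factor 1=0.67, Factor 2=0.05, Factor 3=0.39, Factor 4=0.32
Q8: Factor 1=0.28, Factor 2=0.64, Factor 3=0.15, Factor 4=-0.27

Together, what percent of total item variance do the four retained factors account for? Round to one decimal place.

52.8%

SS loadings by factor: 0.8804, 1.5203, 0.6311, 0.6632; total = 3.6950.
Total variance with 7 standardized items is 7, so the solution explains 3.6950/7 = 0.5279 = 52.79%.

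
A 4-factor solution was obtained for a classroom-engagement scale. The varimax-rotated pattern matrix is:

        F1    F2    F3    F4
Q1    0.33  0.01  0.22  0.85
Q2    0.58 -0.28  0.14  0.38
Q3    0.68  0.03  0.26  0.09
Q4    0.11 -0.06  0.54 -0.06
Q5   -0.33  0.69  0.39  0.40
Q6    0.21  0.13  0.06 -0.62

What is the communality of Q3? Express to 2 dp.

0.54

h² = 0.68² + 0.03² + 0.26² + 0.09² = 0.4624 + 0.0009 + 0.0676 + 0.0081 = 0.5390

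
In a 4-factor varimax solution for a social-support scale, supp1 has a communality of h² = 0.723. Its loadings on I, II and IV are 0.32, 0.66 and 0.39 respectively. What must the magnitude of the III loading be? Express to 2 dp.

0.18

Under orthogonal rotation h² = Σλ², so λ_III² = h² − (0.6901) = 0.723 − 0.6901 = 0.0329.
|λ| = √0.0329 = 0.1814.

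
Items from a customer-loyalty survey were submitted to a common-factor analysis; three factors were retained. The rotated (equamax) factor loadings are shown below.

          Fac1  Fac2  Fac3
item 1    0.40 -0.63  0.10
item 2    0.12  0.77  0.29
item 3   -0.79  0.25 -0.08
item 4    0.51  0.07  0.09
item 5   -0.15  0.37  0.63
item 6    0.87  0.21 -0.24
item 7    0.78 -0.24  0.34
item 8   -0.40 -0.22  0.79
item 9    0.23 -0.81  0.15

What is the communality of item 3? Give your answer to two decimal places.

h² = (-0.79)² + 0.25² + (-0.08)² = 0.6241 + 0.0625 + 0.0064 = 0.6930

0.69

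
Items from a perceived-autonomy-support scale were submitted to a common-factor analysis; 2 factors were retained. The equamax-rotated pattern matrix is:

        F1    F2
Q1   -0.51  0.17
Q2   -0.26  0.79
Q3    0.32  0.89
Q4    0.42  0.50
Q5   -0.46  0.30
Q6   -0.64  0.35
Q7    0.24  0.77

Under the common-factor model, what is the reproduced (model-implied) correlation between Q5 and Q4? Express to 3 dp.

-0.043

r̂ = Σ λ_i·λ_j across factors = (-0.46)(0.42) + (0.30)(0.50)
  = -0.1932 +0.1500 = -0.0432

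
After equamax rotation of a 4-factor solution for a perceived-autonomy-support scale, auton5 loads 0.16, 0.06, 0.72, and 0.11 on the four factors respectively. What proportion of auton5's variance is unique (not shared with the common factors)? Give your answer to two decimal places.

0.44

h² = 0.16² + 0.06² + 0.72² + 0.11² = 0.0256 + 0.0036 + 0.5184 + 0.0121 = 0.5597
Uniqueness u² = 1 − h² = 1 − 0.5597 = 0.4403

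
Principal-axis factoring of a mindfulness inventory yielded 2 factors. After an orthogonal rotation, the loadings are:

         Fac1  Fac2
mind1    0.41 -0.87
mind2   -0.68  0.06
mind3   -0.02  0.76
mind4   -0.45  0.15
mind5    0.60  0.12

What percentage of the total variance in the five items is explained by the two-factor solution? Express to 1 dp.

51.4%

SS loadings by factor: 1.1934, 1.3750; total = 2.5684.
Total variance with 5 standardized items is 5, so the solution explains 2.5684/5 = 0.5137 = 51.37%.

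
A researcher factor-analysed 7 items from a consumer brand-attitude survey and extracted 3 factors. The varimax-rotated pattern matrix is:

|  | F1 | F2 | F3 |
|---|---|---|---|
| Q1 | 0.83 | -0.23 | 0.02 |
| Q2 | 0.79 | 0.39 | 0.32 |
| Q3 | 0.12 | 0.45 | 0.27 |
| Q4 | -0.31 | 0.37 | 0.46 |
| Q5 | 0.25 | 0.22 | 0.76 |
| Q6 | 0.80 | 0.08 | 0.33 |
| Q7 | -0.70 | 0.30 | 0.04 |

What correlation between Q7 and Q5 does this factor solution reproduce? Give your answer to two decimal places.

-0.08

r̂ = Σ λ_i·λ_j across factors = (-0.70)(0.25) + (0.30)(0.22) + (0.04)(0.76)
  = -0.1750 +0.0660 +0.0304 = -0.0786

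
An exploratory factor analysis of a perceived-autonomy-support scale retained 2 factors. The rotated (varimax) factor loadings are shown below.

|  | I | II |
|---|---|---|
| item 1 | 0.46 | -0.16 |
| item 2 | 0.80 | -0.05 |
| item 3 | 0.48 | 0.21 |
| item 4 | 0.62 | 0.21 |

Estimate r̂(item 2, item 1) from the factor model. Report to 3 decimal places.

r̂ = Σ λ_i·λ_j across factors = (0.80)(0.46) + (-0.05)(-0.16)
  = +0.3680 +0.0080 = 0.3760

0.376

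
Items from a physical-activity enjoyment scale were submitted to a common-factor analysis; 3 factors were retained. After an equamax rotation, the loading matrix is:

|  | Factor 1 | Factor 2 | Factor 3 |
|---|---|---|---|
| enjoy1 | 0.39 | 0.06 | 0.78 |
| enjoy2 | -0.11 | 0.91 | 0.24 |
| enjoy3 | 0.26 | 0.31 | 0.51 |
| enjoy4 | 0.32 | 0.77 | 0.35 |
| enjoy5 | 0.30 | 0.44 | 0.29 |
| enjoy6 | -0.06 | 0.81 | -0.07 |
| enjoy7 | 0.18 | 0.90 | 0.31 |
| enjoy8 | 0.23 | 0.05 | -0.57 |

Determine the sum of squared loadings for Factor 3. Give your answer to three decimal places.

SS loadings for Factor 3 = 0.78² + 0.24² + 0.51² + 0.35² + 0.29² + (-0.07)² + 0.31² + (-0.57)² = 0.6084 + 0.0576 + 0.2601 + 0.1225 + 0.0841 + 0.0049 + 0.0961 + 0.3249 = 1.5586

1.559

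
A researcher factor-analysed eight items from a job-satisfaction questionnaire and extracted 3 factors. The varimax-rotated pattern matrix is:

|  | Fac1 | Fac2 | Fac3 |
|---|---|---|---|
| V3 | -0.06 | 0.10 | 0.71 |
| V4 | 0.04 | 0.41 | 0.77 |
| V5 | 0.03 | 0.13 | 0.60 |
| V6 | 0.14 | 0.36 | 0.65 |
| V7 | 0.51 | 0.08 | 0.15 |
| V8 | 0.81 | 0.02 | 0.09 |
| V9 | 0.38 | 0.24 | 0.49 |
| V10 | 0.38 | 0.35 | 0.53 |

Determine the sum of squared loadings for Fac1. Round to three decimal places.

SS loadings for Fac1 = (-0.06)² + 0.04² + 0.03² + 0.14² + 0.51² + 0.81² + 0.38² + 0.38² = 0.0036 + 0.0016 + 0.0009 + 0.0196 + 0.2601 + 0.6561 + 0.1444 + 0.1444 = 1.2307

1.231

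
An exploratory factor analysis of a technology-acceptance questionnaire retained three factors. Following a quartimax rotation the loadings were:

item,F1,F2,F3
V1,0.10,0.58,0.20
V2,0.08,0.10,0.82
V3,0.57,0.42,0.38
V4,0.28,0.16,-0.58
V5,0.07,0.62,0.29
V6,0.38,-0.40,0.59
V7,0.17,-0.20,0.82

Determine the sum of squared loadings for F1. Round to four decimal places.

0.5979

SS loadings for F1 = 0.10² + 0.08² + 0.57² + 0.28² + 0.07² + 0.38² + 0.17² = 0.0100 + 0.0064 + 0.3249 + 0.0784 + 0.0049 + 0.1444 + 0.0289 = 0.5979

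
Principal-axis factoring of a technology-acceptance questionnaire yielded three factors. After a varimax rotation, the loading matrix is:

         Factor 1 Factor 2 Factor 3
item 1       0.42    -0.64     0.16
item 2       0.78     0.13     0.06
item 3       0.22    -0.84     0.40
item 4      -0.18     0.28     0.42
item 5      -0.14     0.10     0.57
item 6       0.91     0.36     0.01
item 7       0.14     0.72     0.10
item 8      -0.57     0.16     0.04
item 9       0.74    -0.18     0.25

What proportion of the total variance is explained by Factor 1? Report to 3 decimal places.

0.289

SS loadings for Factor 1 = 0.42² + 0.78² + 0.22² + (-0.18)² + (-0.14)² + 0.91² + 0.14² + (-0.57)² + 0.74² = 2.6054
Proportion of variance = 2.6054 / 9 = 0.2895.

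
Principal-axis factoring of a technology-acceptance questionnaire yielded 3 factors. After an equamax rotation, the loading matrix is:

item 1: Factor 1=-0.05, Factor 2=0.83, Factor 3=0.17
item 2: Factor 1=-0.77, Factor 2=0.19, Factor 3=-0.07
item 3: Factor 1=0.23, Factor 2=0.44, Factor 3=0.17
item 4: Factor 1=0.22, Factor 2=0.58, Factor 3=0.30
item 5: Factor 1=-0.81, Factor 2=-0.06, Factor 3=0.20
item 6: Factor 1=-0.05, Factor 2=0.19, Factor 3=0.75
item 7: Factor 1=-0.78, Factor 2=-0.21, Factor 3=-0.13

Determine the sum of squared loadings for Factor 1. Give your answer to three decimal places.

SS loadings for Factor 1 = (-0.05)² + (-0.77)² + 0.23² + 0.22² + (-0.81)² + (-0.05)² + (-0.78)² = 0.0025 + 0.5929 + 0.0529 + 0.0484 + 0.6561 + 0.0025 + 0.6084 = 1.9637

1.964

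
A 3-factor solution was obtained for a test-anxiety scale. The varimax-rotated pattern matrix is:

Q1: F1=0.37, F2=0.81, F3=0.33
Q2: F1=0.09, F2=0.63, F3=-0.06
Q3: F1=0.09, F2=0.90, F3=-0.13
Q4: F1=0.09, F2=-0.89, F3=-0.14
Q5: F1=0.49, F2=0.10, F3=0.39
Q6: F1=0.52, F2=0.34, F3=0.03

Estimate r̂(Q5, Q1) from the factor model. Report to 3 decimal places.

0.391

r̂ = Σ λ_i·λ_j across factors = (0.49)(0.37) + (0.10)(0.81) + (0.39)(0.33)
  = +0.1813 +0.0810 +0.1287 = 0.3910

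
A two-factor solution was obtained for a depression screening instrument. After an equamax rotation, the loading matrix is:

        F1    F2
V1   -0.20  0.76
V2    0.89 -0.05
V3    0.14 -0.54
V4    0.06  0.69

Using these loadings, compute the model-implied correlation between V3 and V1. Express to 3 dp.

r̂ = Σ λ_i·λ_j across factors = (0.14)(-0.20) + (-0.54)(0.76)
  = -0.0280 -0.4104 = -0.4384

-0.438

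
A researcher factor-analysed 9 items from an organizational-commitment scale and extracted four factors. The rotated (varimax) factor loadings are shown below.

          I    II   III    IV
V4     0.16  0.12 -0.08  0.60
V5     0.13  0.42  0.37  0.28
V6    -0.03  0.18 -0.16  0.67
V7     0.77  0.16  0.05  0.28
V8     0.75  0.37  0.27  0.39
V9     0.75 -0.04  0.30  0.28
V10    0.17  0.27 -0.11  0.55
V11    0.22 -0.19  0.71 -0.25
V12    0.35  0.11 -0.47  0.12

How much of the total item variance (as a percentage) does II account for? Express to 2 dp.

5.65%

SS loadings for II = 0.12² + 0.42² + 0.18² + 0.16² + 0.37² + (-0.04)² + 0.27² + (-0.19)² + 0.11² = 0.5084
With 9 standardized items, total variance = 9. Proportion = 0.5084/9 = 0.0565 → 5.65%.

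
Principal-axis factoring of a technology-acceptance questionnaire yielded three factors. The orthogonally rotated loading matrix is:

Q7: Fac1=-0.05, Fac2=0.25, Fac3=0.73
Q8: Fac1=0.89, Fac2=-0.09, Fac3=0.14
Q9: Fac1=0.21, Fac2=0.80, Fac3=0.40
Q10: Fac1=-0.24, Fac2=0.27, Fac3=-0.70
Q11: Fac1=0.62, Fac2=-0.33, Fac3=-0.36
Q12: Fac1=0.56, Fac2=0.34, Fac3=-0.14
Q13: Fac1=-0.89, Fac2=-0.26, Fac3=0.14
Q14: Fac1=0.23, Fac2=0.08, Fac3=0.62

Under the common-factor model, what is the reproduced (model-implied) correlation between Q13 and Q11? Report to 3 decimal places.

-0.516

r̂ = Σ λ_i·λ_j across factors = (-0.89)(0.62) + (-0.26)(-0.33) + (0.14)(-0.36)
  = -0.5518 +0.0858 -0.0504 = -0.5164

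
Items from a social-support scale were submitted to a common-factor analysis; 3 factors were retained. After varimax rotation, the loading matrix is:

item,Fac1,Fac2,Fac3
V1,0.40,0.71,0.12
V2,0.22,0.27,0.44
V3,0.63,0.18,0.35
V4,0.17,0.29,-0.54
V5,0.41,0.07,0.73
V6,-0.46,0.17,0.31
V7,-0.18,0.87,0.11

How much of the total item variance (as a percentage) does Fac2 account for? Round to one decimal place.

SS loadings for Fac2 = 0.71² + 0.27² + 0.18² + 0.29² + 0.07² + 0.17² + 0.87² = 1.4842
With 7 standardized items, total variance = 7. Proportion = 1.4842/7 = 0.2120 → 21.20%.

21.2%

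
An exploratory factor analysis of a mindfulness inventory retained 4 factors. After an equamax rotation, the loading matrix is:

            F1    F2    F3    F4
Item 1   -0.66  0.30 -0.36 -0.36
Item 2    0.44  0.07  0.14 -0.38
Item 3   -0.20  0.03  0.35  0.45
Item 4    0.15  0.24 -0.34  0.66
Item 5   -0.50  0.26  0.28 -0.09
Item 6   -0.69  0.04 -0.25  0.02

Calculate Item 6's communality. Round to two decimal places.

0.54

h² = (-0.69)² + 0.04² + (-0.25)² + 0.02² = 0.4761 + 0.0016 + 0.0625 + 0.0004 = 0.5406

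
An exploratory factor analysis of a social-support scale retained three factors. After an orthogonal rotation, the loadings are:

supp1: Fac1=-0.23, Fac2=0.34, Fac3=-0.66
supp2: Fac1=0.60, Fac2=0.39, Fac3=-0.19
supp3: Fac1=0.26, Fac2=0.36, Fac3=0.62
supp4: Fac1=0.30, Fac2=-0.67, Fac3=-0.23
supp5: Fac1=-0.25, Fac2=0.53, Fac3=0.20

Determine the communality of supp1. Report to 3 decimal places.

0.604

h² = (-0.23)² + 0.34² + (-0.66)² = 0.0529 + 0.1156 + 0.4356 = 0.6041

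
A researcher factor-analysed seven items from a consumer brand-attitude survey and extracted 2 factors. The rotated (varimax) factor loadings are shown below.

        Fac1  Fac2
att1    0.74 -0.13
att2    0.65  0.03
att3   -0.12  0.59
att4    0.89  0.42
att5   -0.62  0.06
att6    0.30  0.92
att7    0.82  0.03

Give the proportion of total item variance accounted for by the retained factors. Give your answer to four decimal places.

SS loadings by factor: 2.9234, 1.3932; total = 4.3166.
Total variance with 7 standardized items is 7, so the solution explains 4.3166/7 = 0.6167.

0.6167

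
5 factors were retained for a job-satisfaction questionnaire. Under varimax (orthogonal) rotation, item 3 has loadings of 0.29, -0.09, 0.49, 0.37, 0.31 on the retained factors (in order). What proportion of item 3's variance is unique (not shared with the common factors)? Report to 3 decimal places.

0.435

h² = 0.29² + (-0.09)² + 0.49² + 0.37² + 0.31² = 0.0841 + 0.0081 + 0.2401 + 0.1369 + 0.0961 = 0.5653
Uniqueness u² = 1 − h² = 1 − 0.5653 = 0.4347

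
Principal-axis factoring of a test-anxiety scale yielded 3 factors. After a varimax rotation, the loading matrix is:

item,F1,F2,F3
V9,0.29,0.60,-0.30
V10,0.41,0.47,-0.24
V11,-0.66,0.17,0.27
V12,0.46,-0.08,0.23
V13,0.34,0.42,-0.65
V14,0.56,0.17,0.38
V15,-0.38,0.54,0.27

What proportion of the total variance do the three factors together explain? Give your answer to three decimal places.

0.500

SS loadings by factor: 1.4730, 1.1131, 0.9132; total = 3.4993.
Total variance with 7 standardized items is 7, so the solution explains 3.4993/7 = 0.4999.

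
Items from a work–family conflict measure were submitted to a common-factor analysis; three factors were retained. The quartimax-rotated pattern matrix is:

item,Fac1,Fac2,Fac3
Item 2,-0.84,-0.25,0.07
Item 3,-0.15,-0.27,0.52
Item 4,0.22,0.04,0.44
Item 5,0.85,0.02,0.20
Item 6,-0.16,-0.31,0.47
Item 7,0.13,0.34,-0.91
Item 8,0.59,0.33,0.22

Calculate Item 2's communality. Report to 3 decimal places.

0.773

h² = (-0.84)² + (-0.25)² + 0.07² = 0.7056 + 0.0625 + 0.0049 = 0.7730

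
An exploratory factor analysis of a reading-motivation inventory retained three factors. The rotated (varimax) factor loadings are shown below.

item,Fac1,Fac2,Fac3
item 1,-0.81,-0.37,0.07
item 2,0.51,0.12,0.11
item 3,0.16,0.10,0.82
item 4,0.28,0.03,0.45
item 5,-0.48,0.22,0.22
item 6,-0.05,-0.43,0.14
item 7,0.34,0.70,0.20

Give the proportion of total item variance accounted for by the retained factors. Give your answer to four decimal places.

0.4649

Communalities: 0.7979, 0.2866, 0.7080, 0.2818, 0.3272, 0.2070, 0.6456; Σh² = 3.2541.
Total variance with 7 standardized items is 7, so the solution explains 3.2541/7 = 0.4649.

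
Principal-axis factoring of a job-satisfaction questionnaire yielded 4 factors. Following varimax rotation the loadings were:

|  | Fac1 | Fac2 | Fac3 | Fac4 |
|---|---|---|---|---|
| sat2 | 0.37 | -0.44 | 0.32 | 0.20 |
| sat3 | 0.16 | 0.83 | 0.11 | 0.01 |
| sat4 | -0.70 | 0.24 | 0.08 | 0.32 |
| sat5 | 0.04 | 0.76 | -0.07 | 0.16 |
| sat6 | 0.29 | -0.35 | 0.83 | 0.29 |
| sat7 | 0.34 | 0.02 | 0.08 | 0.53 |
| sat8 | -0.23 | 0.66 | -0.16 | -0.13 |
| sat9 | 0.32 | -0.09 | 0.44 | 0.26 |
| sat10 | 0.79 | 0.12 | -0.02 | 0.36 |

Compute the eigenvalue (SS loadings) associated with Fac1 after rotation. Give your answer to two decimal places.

1.63

SS loadings for Fac1 = 0.37² + 0.16² + (-0.70)² + 0.04² + 0.29² + 0.34² + (-0.23)² + 0.32² + 0.79² = 0.1369 + 0.0256 + 0.4900 + 0.0016 + 0.0841 + 0.1156 + 0.0529 + 0.1024 + 0.6241 = 1.6332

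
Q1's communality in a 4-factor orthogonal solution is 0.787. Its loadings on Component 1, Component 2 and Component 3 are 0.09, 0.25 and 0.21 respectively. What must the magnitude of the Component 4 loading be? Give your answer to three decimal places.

Under orthogonal rotation h² = Σλ², so λ_Component 4² = h² − (0.1147) = 0.787 − 0.1147 = 0.6723.
|λ| = √0.6723 = 0.8199.

0.820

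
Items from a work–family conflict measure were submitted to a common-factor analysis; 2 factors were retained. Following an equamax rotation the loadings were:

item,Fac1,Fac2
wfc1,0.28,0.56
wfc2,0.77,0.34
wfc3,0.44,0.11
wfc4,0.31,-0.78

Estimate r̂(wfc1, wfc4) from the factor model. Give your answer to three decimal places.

r̂ = Σ λ_i·λ_j across factors = (0.28)(0.31) + (0.56)(-0.78)
  = +0.0868 -0.4368 = -0.3500

-0.350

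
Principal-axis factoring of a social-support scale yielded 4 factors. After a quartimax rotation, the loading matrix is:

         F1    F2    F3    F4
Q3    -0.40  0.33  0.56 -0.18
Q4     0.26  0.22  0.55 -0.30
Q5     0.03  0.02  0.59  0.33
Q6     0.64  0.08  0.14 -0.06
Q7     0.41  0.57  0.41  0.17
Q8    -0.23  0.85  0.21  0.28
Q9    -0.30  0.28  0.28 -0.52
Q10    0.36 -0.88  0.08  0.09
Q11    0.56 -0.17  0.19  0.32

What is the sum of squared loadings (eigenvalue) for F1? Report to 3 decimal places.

SS loadings for F1 = (-0.40)² + 0.26² + 0.03² + 0.64² + 0.41² + (-0.23)² + (-0.30)² + 0.36² + 0.56² = 0.1600 + 0.0676 + 0.0009 + 0.4096 + 0.1681 + 0.0529 + 0.0900 + 0.1296 + 0.3136 = 1.3923

1.392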